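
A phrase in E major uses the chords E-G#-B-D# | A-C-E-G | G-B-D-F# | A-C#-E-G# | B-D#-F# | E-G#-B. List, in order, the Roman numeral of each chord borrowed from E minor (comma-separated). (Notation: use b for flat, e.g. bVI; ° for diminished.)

The diatonic triads in E major are E, F#m, G#m, A, B, C#m, D#dim. E–G#–B–D# = Emaj7, A–C#–E–G# = Amaj7, B–D#–F# = B and E–G#–B = E all belong to that set. But A–C–E–G is foreign: the diatonic IV on degree 4 is A, whereas Am7 comes from E minor. It is labeled iv7. G–B–D–F# is not: scale degree 3 in E major carries G#m (iii). In E minor the chord on that degree is Gmaj7, so here it functions as bIIImaj7, borrowed from the parallel minor.

iv7, bIIImaj7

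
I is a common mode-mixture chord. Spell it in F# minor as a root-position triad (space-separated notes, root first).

I is built on scale degree 1, which is F# in both F# minor and its parallel. Stacking thirds in F# major on F# gives F#–A#–C#.

F# A# C#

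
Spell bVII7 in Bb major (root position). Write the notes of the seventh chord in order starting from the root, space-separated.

The root of bVII7 is the lowered 7th degree: A becomes Ab. In Bb minor the chord on Ab is Ab–C–Eb–Gb.

Ab C Eb Gb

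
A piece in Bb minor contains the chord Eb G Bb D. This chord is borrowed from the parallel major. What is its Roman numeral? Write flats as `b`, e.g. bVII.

Eb is scale degree 4 in Bb minor. The diatonic chord on degree 4 would be Ebm (iv), but Eb–G–Bb–D is the major-seventh chord from Bb major. As a borrowed chord it is labeled IVmaj7.

IVmaj7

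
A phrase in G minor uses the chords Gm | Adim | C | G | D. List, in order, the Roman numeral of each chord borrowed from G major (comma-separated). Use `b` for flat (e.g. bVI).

In G minor (with V from harmonic minor) the diatonic chords are Gm, Adim, Bb, Cm, D, Eb, F. Gm, Adim and D all belong to that set. But C (C–E–G) is foreign: the diatonic iv on degree 4 is Cm, whereas C comes from G major. It is labeled IV. G (G–B–D) doesn't fit — on degree 1 G minor would have Gm (i). G is the degree-1 chord of G major, so it is the borrowed I.

IV, I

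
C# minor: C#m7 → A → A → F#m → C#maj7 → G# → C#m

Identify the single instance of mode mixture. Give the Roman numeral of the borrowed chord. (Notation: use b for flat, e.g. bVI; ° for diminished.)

The diatonic triads in C# minor (with V from harmonic minor) are C#m, D#dim, E, F#m, G#, A, B. Of the given chords, C#m7, A, F#m, G# and C#m are diatonic. C#maj7 (C#–E#–G#–B#) is not: scale degree 1 in C# minor carries C#m (i). In C# major the chord on that degree is C#maj7, so here it functions as Imaj7, borrowed from the parallel major.

Imaj7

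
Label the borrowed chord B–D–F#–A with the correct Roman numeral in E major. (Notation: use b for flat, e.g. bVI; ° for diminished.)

v7

The root B is the diatonic 5th degree of E major; the borrowing shows in the chord quality. The diatonic chord on degree 5 would be B (V), but B–D–F#–A is the minor-seventh chord from E minor. As a borrowed chord it is labeled v7.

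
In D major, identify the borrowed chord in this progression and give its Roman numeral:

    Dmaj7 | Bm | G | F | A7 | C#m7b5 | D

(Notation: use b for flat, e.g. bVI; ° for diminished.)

The diatonic triads in D major are D, Em, F#m, G, A, Bm, C#dim. Dmaj7, Bm, G, A7, C#m7b5 and D are all diatonic. F (F–A–C) is not: scale degree 3 in D major carries F#m (iii). In D minor the chord on that degree is F, so here it functions as bIII, borrowed from the parallel minor.

bIII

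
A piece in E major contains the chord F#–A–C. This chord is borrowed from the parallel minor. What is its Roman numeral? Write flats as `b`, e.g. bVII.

ii°

The root F# is the diatonic 2nd degree of E major; the borrowing shows in the chord quality. Diatonically E major has F#m (ii) on that degree; F#–A–C is instead the diminished chord native to E minor, so it takes the label ii°.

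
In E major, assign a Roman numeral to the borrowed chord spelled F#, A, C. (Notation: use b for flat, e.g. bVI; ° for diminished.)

F# is scale degree 2 in E major. The diatonic chord on degree 2 would be F#m (ii), but F#–A–C is the diminished chord from E minor. As a borrowed chord it is labeled ii°.

ii°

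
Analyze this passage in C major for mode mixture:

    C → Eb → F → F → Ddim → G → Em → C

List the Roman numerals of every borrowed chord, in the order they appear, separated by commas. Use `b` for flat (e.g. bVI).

bIII, ii°

The diatonic triads in C major are C, Dm, Em, F, G, Am, Bdim. C, F, G and Em are all diatonic. Eb (Eb–G–Bb) doesn't fit — on degree 3 C major would have Em (iii). Eb is the degree-3 chord of C minor, so it is the borrowed bIII. Ddim (D–F–Ab) is not: scale degree 2 in C major carries Dm (ii). In C minor the chord on that degree is Ddim, so here it functions as ii°, borrowed from the parallel minor.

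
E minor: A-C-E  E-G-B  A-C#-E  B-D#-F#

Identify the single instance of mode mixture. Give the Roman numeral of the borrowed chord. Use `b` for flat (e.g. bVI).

The diatonic triads in E minor (with V from harmonic minor) are Em, F#dim, G, Am, B, C, D. Of the given chords, A–C–E = Am, E–G–B = Em and B–D#–F# = B are diatonic. A–C#–E is not: scale degree 4 in E minor carries Am (iv). In E major the chord on that degree is A, so here it functions as IV, borrowed from the parallel major.

IV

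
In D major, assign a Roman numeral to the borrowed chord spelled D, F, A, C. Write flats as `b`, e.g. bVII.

i7

D is scale degree 1 in D major. Diatonically D major has D (I) on that degree; D–F–A–C is instead the minor-seventh chord native to D minor, so it takes the label i7.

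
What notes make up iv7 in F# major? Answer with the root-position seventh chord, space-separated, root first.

The root, B, is scale degree 4 — the same note in F# major and F# minor; only the chord quality changes. Stacking thirds in F# minor on B gives B–D–F#–A.

B D F# A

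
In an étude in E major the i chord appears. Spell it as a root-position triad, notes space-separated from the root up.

i is built on scale degree 1, which is E in both E major and its parallel. Stacking thirds in E minor on E gives E–G–B.

E G B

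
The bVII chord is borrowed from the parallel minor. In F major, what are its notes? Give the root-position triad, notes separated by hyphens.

Scale degree 7 in F major is E. bVII uses the lowered form, Eb, taken from F minor. In F minor the chord on Eb is Eb–G–Bb.

Eb-G-Bb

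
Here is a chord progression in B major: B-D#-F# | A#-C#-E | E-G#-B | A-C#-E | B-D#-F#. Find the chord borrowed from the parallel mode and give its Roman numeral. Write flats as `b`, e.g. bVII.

The diatonic triads in B major are B, C#m, D#m, E, F#, G#m, A#dim. B–D#–F# = B, A#–C#–E = A#dim and E–G#–B = E all belong to that set. A–C#–E is not: scale degree 7 in B major carries A#dim (vii°). In B minor the chord on that degree is A, so here it functions as bVII, borrowed from the parallel minor.

bVII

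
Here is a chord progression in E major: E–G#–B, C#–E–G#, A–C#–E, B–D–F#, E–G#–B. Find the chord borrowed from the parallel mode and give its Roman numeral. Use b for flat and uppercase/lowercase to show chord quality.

v

The diatonic triads in E major are E, F#m, G#m, A, B, C#m, D#dim. E–G#–B = E, C#–E–G# = C#m and A–C#–E = A are all diatonic. B–D–F# doesn't fit — on degree 5 E major would have B (V). Bm is the degree-5 chord of E minor, so it is the borrowed v.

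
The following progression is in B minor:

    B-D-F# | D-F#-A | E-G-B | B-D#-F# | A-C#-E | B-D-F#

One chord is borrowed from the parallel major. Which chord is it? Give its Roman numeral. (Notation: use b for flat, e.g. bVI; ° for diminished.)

B minor has the diatonic set Bm, C#dim, D, Em, F#, G, A (with V from harmonic minor). Of the given chords, B–D–F# = Bm, D–F#–A = D, E–G–B = Em and A–C#–E = A are diatonic. But B–D#–F# is foreign: the diatonic i on degree 1 is Bm, whereas B comes from B major. It is labeled I.

I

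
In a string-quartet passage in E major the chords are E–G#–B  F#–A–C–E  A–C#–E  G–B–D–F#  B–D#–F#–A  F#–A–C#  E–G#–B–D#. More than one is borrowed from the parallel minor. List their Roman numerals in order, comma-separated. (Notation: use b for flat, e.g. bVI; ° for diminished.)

E major has the diatonic set E, F#m, G#m, A, B, C#m, D#dim. Of the given chords, E–G#–B = E, A–C#–E = A, B–D#–F#–A = B7, F#–A–C# = F#m and E–G#–B–D# = Emaj7 are diatonic. F#–A–C–E is not: scale degree 2 in E major carries F#m (ii). In E minor the chord on that degree is F#m7b5, so here it functions as iiø7, borrowed from the parallel minor. But G–B–D–F# is foreign: the diatonic iii on degree 3 is G#m, whereas Gmaj7 comes from E minor. It is labeled bIIImaj7.

iiø7, bIIImaj7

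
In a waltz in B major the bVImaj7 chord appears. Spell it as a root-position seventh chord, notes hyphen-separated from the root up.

G-B-D-F#

bVImaj7 is built on the lowered scale degree 6. In B major degree 6 is G#; lowered it becomes G. Building the major-seventh chord from the parallel minor on G: G–B–D–F#.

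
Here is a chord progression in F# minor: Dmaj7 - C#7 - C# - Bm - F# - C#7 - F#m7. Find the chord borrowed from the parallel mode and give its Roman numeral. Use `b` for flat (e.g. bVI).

I

The diatonic triads in F# minor (with V from harmonic minor) are F#m, G#dim, A, Bm, C#, D, E. Dmaj7, C#7, C#, Bm and F#m7 all belong to that set. But F# (F#–A#–C#) is foreign: the diatonic i on degree 1 is F#m, whereas F# comes from F# major. It is labeled I.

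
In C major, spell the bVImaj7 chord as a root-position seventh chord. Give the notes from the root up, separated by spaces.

bVImaj7 is built on the lowered scale degree 6. In C major degree 6 is A; lowered it becomes Ab. Building the major-seventh chord from the parallel minor on Ab: Ab–C–Eb–G.

Ab C Eb G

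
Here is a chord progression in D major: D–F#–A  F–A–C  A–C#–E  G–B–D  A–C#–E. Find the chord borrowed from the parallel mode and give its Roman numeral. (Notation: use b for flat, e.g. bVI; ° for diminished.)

In D major the diatonic chords are D, Em, F#m, G, A, Bm, C#dim. D–F#–A = D, A–C#–E = A and G–B–D = G are all diatonic. But F–A–C is foreign: the diatonic iii on degree 3 is F#m, whereas F comes from D minor. It is labeled bIII.

bIII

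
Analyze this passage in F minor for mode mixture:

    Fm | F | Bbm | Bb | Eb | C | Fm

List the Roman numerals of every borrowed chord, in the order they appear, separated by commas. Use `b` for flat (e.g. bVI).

I, IV

The diatonic triads in F minor (with V from harmonic minor) are Fm, Gdim, Ab, Bbm, C, Db, Eb. Fm, Bbm, Eb and C are all diatonic. F (F–A–C) doesn't fit — on degree 1 F minor would have Fm (i). F is the degree-1 chord of F major, so it is the borrowed I. Bb (Bb–D–F) doesn't fit — on degree 4 F minor would have Bbm (iv). Bb is the degree-4 chord of F major, so it is the borrowed IV.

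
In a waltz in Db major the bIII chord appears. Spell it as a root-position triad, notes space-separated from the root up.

Fb Ab Cb

bIII is built on the lowered scale degree 3. In Db major degree 3 is F; lowered it becomes Fb. In Db minor the chord on Fb is Fb–Ab–Cb.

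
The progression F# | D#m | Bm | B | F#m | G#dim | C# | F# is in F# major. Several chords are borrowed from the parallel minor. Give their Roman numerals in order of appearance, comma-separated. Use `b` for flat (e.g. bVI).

iv, i, ii°

The diatonic triads in F# major are F#, G#m, A#m, B, C#, D#m, E#dim. F#, D#m, B and C# are all diatonic. But Bm (B–D–F#) is foreign: the diatonic IV on degree 4 is B, whereas Bm comes from F# minor. It is labeled iv. But F#m (F#–A–C#) is foreign: the diatonic I on degree 1 is F#, whereas F#m comes from F# minor. It is labeled i. But G#dim (G#–B–D) is foreign: the diatonic ii on degree 2 is G#m, whereas G#dim comes from F# minor. It is labeled ii°.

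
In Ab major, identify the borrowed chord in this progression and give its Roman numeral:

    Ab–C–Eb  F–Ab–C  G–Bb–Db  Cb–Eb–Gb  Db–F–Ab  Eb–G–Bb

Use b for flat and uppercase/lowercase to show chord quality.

The diatonic triads in Ab major are Ab, Bbm, Cm, Db, Eb, Fm, Gdim. Ab–C–Eb = Ab, F–Ab–C = Fm, G–Bb–Db = Gdim, Db–F–Ab = Db and Eb–G–Bb = Eb all belong to that set. Cb–Eb–Gb is not: scale degree 3 in Ab major carries Cm (iii). In Ab minor the chord on that degree is Cb, so here it functions as bIII, borrowed from the parallel minor.

bIII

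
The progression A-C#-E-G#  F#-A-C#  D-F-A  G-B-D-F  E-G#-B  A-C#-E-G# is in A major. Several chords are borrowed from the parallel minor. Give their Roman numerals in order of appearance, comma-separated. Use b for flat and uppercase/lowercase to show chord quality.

In A major the diatonic chords are A, Bm, C#m, D, E, F#m, G#dim. Of the given chords, A–C#–E–G# = Amaj7, F#–A–C# = F#m and E–G#–B = E are diatonic. But D–F–A is foreign: the diatonic IV on degree 4 is D, whereas Dm comes from A minor. It is labeled iv. G–B–D–F is not: scale degree 7 in A major carries G#dim (vii°). In A minor the chord on that degree is G7, so here it functions as bVII7, borrowed from the parallel minor.

iv, bVII7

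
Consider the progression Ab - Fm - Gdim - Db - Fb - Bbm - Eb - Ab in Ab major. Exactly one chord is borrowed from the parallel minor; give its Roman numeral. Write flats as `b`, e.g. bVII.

In Ab major the diatonic chords are Ab, Bbm, Cm, Db, Eb, Fm, Gdim. Of the given chords, Ab, Fm, Gdim, Db, Bbm and Eb are diatonic. But Fb (Fb–Ab–Cb) is foreign: the diatonic vi on degree 6 is Fm, whereas Fb comes from Ab minor. It is labeled bVI.

bVI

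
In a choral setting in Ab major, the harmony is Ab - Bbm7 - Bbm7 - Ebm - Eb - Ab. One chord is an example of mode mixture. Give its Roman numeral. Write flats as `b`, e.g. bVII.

v

Ab major has the diatonic set Ab, Bbm, Cm, Db, Eb, Fm, Gdim. Ab, Bbm7 and Eb are all diatonic. Ebm (Eb–Gb–Bb) is not: scale degree 5 in Ab major carries Eb (V). In Ab minor the chord on that degree is Ebm, so here it functions as v, borrowed from the parallel minor.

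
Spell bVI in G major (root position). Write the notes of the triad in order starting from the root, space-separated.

The root of bVI is the lowered 6th degree: E becomes Eb. Stacking thirds in G minor on Eb gives Eb–G–Bb.

Eb G Bb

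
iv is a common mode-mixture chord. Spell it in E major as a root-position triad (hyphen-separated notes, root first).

A-C-E

iv is built on scale degree 4, which is A in both E major and its parallel. In E minor the chord on A is A–C–E.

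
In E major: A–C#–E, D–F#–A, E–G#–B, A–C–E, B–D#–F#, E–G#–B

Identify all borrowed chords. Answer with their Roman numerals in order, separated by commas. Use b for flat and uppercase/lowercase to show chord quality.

The diatonic triads in E major are E, F#m, G#m, A, B, C#m, D#dim. Of the given chords, A–C#–E = A, E–G#–B = E and B–D#–F# = B are diatonic. D–F#–A is not: scale degree 7 in E major carries D#dim (vii°). In E minor the chord on that degree is D, so here it functions as bVII, borrowed from the parallel minor. A–C–E is not: scale degree 4 in E major carries A (IV). In E minor the chord on that degree is Am, so here it functions as iv, borrowed from the parallel minor.

bVII, iv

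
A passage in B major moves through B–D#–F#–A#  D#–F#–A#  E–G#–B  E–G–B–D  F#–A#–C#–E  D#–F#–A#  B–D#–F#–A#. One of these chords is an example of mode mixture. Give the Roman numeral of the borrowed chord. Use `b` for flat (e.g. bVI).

The diatonic triads in B major are B, C#m, D#m, E, F#, G#m, A#dim. B–D#–F#–A# = Bmaj7, D#–F#–A# = D#m, E–G#–B = E and F#–A#–C#–E = F#7 all belong to that set. E–G–B–D is not: scale degree 4 in B major carries E (IV). In B minor the chord on that degree is Em7, so here it functions as iv7, borrowed from the parallel minor.

iv7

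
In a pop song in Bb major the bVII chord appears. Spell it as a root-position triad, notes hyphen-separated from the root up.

Scale degree 7 in Bb major is A. bVII uses the lowered form, Ab, taken from Bb minor. Stacking thirds in Bb minor on Ab gives Ab–C–Eb.

Ab-C-Eb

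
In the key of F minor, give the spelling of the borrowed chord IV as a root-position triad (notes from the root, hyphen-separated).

Bb-D-F

IV is built on scale degree 4, which is Bb in both F minor and its parallel. Building the major chord from the parallel major on Bb: Bb–D–F.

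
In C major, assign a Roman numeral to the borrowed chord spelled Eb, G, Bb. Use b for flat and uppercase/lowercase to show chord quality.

bIII

Eb is the lowered form of scale degree 3 in C major (the diatonic degree 3 is E). The diatonic chord on degree 3 would be Em (iii), but Eb–G–Bb is the major chord from C minor. As a borrowed chord it is labeled bIII.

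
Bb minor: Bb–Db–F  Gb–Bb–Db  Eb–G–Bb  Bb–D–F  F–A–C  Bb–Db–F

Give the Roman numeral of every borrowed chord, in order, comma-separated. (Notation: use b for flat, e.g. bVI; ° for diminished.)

In Bb minor (with V from harmonic minor) the diatonic chords are Bbm, Cdim, Db, Ebm, F, Gb, Ab. Bb–Db–F = Bbm, Gb–Bb–Db = Gb and F–A–C = F all belong to that set. But Eb–G–Bb is foreign: the diatonic iv on degree 4 is Ebm, whereas Eb comes from Bb major. It is labeled IV. But Bb–D–F is foreign: the diatonic i on degree 1 is Bbm, whereas Bb comes from Bb major. It is labeled I.

IV, I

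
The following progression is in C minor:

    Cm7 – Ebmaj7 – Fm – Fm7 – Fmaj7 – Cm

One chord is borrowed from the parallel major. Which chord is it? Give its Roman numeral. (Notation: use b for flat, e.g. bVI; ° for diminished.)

C minor has the diatonic set Cm, Ddim, Eb, Fm, G, Ab, Bb (with V from harmonic minor). Cm7, Ebmaj7, Fm, Fm7 and Cm are all diatonic. But Fmaj7 (F–A–C–E) is foreign: the diatonic iv on degree 4 is Fm, whereas Fmaj7 comes from C major. It is labeled IVmaj7.

IVmaj7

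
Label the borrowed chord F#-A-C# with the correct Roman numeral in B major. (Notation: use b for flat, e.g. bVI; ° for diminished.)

v

The root F# is the diatonic 5th degree of B major; the borrowing shows in the chord quality. Diatonically B major has F# (V) on that degree; F#–A–C# is instead the minor chord native to B minor, so it takes the label v.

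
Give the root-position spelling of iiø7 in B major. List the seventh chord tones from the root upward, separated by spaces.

C# E G B

iiø7 is built on scale degree 2, which is C# in both B major and its parallel. In B minor the chord on C# is C#–E–G–B.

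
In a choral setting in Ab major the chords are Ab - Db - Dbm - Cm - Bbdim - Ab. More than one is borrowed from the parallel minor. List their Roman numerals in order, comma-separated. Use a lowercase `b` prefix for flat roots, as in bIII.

In Ab major the diatonic chords are Ab, Bbm, Cm, Db, Eb, Fm, Gdim. Ab, Db and Cm all belong to that set. But Dbm (Db–Fb–Ab) is foreign: the diatonic IV on degree 4 is Db, whereas Dbm comes from Ab minor. It is labeled iv. But Bbdim (Bb–Db–Fb) is foreign: the diatonic ii on degree 2 is Bbm, whereas Bbdim comes from Ab minor. It is labeled ii°.

iv, ii°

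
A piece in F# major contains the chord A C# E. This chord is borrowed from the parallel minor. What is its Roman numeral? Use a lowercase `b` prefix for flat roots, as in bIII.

In F# major scale degree 3 is A#; A is its lowered form, from F# minor. The diatonic chord on degree 3 would be A#m (iii), but A–C#–E is the major chord from F# minor. As a borrowed chord it is labeled bIII.

bIII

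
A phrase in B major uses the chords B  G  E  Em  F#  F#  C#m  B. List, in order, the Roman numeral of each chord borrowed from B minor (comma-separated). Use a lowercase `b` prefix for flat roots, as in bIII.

In B major the diatonic chords are B, C#m, D#m, E, F#, G#m, A#dim. B, E, F# and C#m are all diatonic. G (G–B–D) doesn't fit — on degree 6 B major would have G#m (vi). G is the degree-6 chord of B minor, so it is the borrowed bVI. Em (E–G–B) is not: scale degree 4 in B major carries E (IV). In B minor the chord on that degree is Em, so here it functions as iv, borrowed from the parallel minor.

bVI, iv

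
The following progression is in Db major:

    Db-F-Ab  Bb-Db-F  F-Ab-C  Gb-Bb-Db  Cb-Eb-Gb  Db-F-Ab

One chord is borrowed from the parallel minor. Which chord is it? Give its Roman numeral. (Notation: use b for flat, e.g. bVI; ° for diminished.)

Db major has the diatonic set Db, Ebm, Fm, Gb, Ab, Bbm, Cdim. Of the given chords, Db–F–Ab = Db, Bb–Db–F = Bbm, F–Ab–C = Fm and Gb–Bb–Db = Gb are diatonic. Cb–Eb–Gb is not: scale degree 7 in Db major carries Cdim (vii°). In Db minor the chord on that degree is Cb, so here it functions as bVII, borrowed from the parallel minor.

bVII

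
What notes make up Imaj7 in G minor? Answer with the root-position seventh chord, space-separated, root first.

G B D F#

Imaj7 is built on scale degree 1, which is G in both G minor and its parallel. Building the major-seventh chord from the parallel major on G: G–B–D–F#.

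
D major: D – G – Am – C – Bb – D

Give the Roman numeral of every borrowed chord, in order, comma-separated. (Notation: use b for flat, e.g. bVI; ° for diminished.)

In D major the diatonic chords are D, Em, F#m, G, A, Bm, C#dim. D and G both belong to that set. But Am (A–C–E) is foreign: the diatonic V on degree 5 is A, whereas Am comes from D minor. It is labeled v. But C (C–E–G) is foreign: the diatonic vii° on degree 7 is C#dim, whereas C comes from D minor. It is labeled bVII. Bb (Bb–D–F) doesn't fit — on degree 6 D major would have Bm (vi). Bb is the degree-6 chord of D minor, so it is the borrowed bVI.

v, bVII, bVI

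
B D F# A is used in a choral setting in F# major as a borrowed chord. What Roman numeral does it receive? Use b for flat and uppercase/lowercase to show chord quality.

iv7

The root B is the diatonic 4th degree of F# major; the borrowing shows in the chord quality. B–D–F#–A is a minor-seventh chord — the form found in F# minor, not the diatonic IV (B). Borrowed into F# major it is written iv7.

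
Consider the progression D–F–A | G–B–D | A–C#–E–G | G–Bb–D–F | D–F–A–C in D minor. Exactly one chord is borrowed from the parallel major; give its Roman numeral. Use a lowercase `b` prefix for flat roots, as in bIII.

D minor has the diatonic set Dm, Edim, F, Gm, A, Bb, C (with V from harmonic minor). Of the given chords, D–F–A = Dm, A–C#–E–G = A7, G–Bb–D–F = Gm7 and D–F–A–C = Dm7 are diatonic. But G–B–D is foreign: the diatonic iv on degree 4 is Gm, whereas G comes from D major. It is labeled IV.

IV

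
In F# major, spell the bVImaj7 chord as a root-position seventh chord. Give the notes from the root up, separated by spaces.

D F# A C#

bVImaj7 is built on the lowered scale degree 6. In F# major degree 6 is D#; lowered it becomes D. Stacking thirds in F# minor on D gives D–F#–A–C#.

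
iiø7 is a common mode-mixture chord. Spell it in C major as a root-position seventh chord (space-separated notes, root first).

The root, D, is scale degree 2 — the same note in C major and C minor; only the chord quality changes. Building the half-diminished-seventh chord from the parallel minor on D: D–F–Ab–C.

D F Ab C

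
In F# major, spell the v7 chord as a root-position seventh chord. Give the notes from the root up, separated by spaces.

v7 is built on scale degree 5, which is C# in both F# major and its parallel. Stacking thirds in F# minor on C# gives C#–E–G#–B.

C# E G# B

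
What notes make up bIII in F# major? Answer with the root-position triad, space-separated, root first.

A C# E

The root of bIII is the lowered 3rd degree: A# becomes A. Stacking thirds in F# minor on A gives A–C#–E.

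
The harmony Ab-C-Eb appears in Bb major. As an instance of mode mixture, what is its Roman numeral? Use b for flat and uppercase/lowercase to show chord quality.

The root Ab is the lowered 7th scale degree — diatonically Bb major has A there. Ab–C–Eb is a major chord — the form found in Bb minor, not the diatonic vii° (Adim). Borrowed into Bb major it is written bVII.

bVII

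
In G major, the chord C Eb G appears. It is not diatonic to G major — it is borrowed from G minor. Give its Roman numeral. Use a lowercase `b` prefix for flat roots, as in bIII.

iv

C is scale degree 4 in G major. Diatonically G major has C (IV) on that degree; C–Eb–G is instead the minor chord native to G minor, so it takes the label iv.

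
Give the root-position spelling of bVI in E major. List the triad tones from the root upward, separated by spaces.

Scale degree 6 in E major is C#. bVI uses the lowered form, C, taken from E minor. In E minor the chord on C is C–E–G.

C E G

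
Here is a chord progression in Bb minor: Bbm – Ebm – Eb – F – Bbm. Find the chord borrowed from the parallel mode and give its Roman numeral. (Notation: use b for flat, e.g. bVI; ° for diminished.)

IV

In Bb minor (with V from harmonic minor) the diatonic chords are Bbm, Cdim, Db, Ebm, F, Gb, Ab. Of the given chords, Bbm, Ebm and F are diatonic. Eb (Eb–G–Bb) doesn't fit — on degree 4 Bb minor would have Ebm (iv). Eb is the degree-4 chord of Bb major, so it is the borrowed IV.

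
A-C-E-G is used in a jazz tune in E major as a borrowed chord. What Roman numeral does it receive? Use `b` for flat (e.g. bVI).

iv7

The root A is the diatonic 4th degree of E major; the borrowing shows in the chord quality. A–C–E–G is a minor-seventh chord — the form found in E minor, not the diatonic IV (A). Borrowed into E major it is written iv7.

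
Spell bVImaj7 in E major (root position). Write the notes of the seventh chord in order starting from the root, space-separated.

C E G B

bVImaj7 is built on the lowered scale degree 6. In E major degree 6 is C#; lowered it becomes C. Building the major-seventh chord from the parallel minor on C: C–E–G–B.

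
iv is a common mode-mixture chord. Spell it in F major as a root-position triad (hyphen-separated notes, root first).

Bb-Db-F

iv is built on scale degree 4, which is Bb in both F major and its parallel. Building the minor chord from the parallel minor on Bb: Bb–Db–F.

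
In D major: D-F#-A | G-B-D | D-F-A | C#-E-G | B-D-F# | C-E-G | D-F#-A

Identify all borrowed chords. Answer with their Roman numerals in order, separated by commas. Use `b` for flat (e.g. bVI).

i, bVII

The diatonic triads in D major are D, Em, F#m, G, A, Bm, C#dim. Of the given chords, D–F#–A = D, G–B–D = G, C#–E–G = C#dim and B–D–F# = Bm are diatonic. D–F–A doesn't fit — on degree 1 D major would have D (I). Dm is the degree-1 chord of D minor, so it is the borrowed i. But C–E–G is foreign: the diatonic vii° on degree 7 is C#dim, whereas C comes from D minor. It is labeled bVII.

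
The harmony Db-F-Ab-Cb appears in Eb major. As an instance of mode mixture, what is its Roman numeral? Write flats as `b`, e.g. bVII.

Db is the lowered form of scale degree 7 in Eb major (the diatonic degree 7 is D). The diatonic chord on degree 7 would be Ddim (vii°), but Db–F–Ab–Cb is the dominant-seventh chord from Eb minor. As a borrowed chord it is labeled bVII7.

bVII7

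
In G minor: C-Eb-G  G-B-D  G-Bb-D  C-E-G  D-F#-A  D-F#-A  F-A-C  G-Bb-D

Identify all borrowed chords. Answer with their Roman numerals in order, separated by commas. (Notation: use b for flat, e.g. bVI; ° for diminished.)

I, IV

In G minor (with V from harmonic minor) the diatonic chords are Gm, Adim, Bb, Cm, D, Eb, F. C–Eb–G = Cm, G–Bb–D = Gm, D–F#–A = D and F–A–C = F all belong to that set. G–B–D is not: scale degree 1 in G minor carries Gm (i). In G major the chord on that degree is G, so here it functions as I, borrowed from the parallel major. C–E–G doesn't fit — on degree 4 G minor would have Cm (iv). C is the degree-4 chord of G major, so it is the borrowed IV.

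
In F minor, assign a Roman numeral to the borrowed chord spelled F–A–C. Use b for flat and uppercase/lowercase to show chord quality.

F is scale degree 1 in F minor. F–A–C is a major chord — the form found in F major, not the diatonic i (Fm). Borrowed into F minor it is written I.

I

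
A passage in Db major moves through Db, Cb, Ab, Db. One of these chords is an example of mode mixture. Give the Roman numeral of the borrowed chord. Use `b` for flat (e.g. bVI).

The diatonic triads in Db major are Db, Ebm, Fm, Gb, Ab, Bbm, Cdim. Of the given chords, Db and Ab are diatonic. Cb (Cb–Eb–Gb) is not: scale degree 7 in Db major carries Cdim (vii°). In Db minor the chord on that degree is Cb, so here it functions as bVII, borrowed from the parallel minor.

bVII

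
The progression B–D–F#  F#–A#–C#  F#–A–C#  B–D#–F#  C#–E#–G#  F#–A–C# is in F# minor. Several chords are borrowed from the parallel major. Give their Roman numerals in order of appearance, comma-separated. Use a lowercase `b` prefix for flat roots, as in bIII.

I, IV

In F# minor (with V from harmonic minor) the diatonic chords are F#m, G#dim, A, Bm, C#, D, E. Of the given chords, B–D–F# = Bm, F#–A–C# = F#m and C#–E#–G# = C# are diatonic. F#–A#–C# is not: scale degree 1 in F# minor carries F#m (i). In F# major the chord on that degree is F#, so here it functions as I, borrowed from the parallel major. B–D#–F# is not: scale degree 4 in F# minor carries Bm (iv). In F# major the chord on that degree is B, so here it functions as IV, borrowed from the parallel major.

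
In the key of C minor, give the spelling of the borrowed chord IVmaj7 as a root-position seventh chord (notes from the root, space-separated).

F A C E

IVmaj7 is built on scale degree 4, which is F in both C minor and its parallel. Building the major-seventh chord from the parallel major on F: F–A–C–E.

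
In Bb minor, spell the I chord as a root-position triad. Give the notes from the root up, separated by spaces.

The root, Bb, is scale degree 1 — the same note in Bb minor and Bb major; only the chord quality changes. Building the major chord from the parallel major on Bb: Bb–D–F.

Bb D F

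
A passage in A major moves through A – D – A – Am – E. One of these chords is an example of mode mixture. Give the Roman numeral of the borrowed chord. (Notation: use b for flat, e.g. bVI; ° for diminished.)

i

In A major the diatonic chords are A, Bm, C#m, D, E, F#m, G#dim. A, D and E are all diatonic. But Am (A–C–E) is foreign: the diatonic I on degree 1 is A, whereas Am comes from A minor. It is labeled i.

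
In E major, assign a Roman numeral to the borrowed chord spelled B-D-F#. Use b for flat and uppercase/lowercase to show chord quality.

The root B is the diatonic 5th degree of E major; the borrowing shows in the chord quality. The diatonic chord on degree 5 would be B (V), but B–D–F# is the minor chord from E minor. As a borrowed chord it is labeled v.

v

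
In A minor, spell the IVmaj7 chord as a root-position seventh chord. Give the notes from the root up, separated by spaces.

D F# A C#

IVmaj7 is built on scale degree 4, which is D in both A minor and its parallel. Stacking thirds in A major on D gives D–F#–A–C#.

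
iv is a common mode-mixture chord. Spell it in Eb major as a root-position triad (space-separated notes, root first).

The root, Ab, is scale degree 4 — the same note in Eb major and Eb minor; only the chord quality changes. Building the minor chord from the parallel minor on Ab: Ab–Cb–Eb.

Ab Cb Eb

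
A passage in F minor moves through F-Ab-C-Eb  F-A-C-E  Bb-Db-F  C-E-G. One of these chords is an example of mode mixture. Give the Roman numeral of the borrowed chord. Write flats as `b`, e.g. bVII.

Imaj7

The diatonic triads in F minor (with V from harmonic minor) are Fm, Gdim, Ab, Bbm, C, Db, Eb. Of the given chords, F–Ab–C–Eb = Fm7, Bb–Db–F = Bbm and C–E–G = C are diatonic. F–A–C–E doesn't fit — on degree 1 F minor would have Fm (i). Fmaj7 is the degree-1 chord of F major, so it is the borrowed Imaj7.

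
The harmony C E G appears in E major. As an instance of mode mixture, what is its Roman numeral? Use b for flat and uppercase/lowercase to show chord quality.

bVI

The root C is the lowered 6th scale degree — diatonically E major has C# there. C–E–G is a major chord — the form found in E minor, not the diatonic vi (C#m). Borrowed into E major it is written bVI.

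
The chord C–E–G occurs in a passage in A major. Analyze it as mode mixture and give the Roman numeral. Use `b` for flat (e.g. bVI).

In A major scale degree 3 is C#; C is its lowered form, from A minor. Diatonically A major has C#m (iii) on that degree; C–E–G is instead the major chord native to A minor, so it takes the label bIII.

bIII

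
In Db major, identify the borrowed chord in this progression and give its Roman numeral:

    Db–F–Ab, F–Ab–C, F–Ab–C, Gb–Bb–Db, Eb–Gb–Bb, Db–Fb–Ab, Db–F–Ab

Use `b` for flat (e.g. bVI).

The diatonic triads in Db major are Db, Ebm, Fm, Gb, Ab, Bbm, Cdim. Db–F–Ab = Db, F–Ab–C = Fm, Gb–Bb–Db = Gb and Eb–Gb–Bb = Ebm all belong to that set. Db–Fb–Ab doesn't fit — on degree 1 Db major would have Db (I). Dbm is the degree-1 chord of Db minor, so it is the borrowed i.

i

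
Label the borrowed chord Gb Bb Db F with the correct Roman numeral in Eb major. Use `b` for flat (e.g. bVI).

Gb is the lowered form of scale degree 3 in Eb major (the diatonic degree 3 is G). The diatonic chord on degree 3 would be Gm (iii), but Gb–Bb–Db–F is the major-seventh chord from Eb minor. As a borrowed chord it is labeled bIIImaj7.

bIIImaj7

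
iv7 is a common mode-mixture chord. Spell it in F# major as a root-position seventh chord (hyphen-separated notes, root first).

The root, B, is scale degree 4 — the same note in F# major and F# minor; only the chord quality changes. Stacking thirds in F# minor on B gives B–D–F#–A.

B-D-F#-A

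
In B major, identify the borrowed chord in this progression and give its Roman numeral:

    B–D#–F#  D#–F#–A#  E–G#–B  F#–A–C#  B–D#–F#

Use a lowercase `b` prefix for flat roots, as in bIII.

In B major the diatonic chords are B, C#m, D#m, E, F#, G#m, A#dim. B–D#–F# = B, D#–F#–A# = D#m and E–G#–B = E are all diatonic. But F#–A–C# is foreign: the diatonic V on degree 5 is F#, whereas F#m comes from B minor. It is labeled v.

v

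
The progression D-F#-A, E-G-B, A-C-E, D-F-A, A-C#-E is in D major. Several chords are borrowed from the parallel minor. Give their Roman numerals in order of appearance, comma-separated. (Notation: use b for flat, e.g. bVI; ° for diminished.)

In D major the diatonic chords are D, Em, F#m, G, A, Bm, C#dim. D–F#–A = D, E–G–B = Em and A–C#–E = A are all diatonic. But A–C–E is foreign: the diatonic V on degree 5 is A, whereas Am comes from D minor. It is labeled v. D–F–A is not: scale degree 1 in D major carries D (I). In D minor the chord on that degree is Dm, so here it functions as i, borrowed from the parallel minor.

v, i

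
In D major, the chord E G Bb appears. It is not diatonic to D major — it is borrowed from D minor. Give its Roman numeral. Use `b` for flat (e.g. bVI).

ii°

The root E is the diatonic 2nd degree of D major; the borrowing shows in the chord quality. E–G–Bb is a diminished chord — the form found in D minor, not the diatonic ii (Em). Borrowed into D major it is written ii°.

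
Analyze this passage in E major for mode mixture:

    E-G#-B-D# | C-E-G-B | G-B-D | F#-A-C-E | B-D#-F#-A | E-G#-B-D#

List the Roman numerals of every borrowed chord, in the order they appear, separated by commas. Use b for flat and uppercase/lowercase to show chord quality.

The diatonic triads in E major are E, F#m, G#m, A, B, C#m, D#dim. Of the given chords, E–G#–B–D# = Emaj7 and B–D#–F#–A = B7 are diatonic. C–E–G–B is not: scale degree 6 in E major carries C#m (vi). In E minor the chord on that degree is Cmaj7, so here it functions as bVImaj7, borrowed from the parallel minor. G–B–D doesn't fit — on degree 3 E major would have G#m (iii). G is the degree-3 chord of E minor, so it is the borrowed bIII. F#–A–C–E doesn't fit — on degree 2 E major would have F#m (ii). F#m7b5 is the degree-2 chord of E minor, so it is the borrowed iiø7.

bVImaj7, bIII, iiø7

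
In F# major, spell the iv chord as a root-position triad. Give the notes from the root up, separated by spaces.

iv is built on scale degree 4, which is B in both F# major and its parallel. In F# minor the chord on B is B–D–F#.

B D F#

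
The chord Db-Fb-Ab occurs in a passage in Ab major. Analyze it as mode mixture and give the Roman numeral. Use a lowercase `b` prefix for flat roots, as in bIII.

Db is scale degree 4 in Ab major. Diatonically Ab major has Db (IV) on that degree; Db–Fb–Ab is instead the minor chord native to Ab minor, so it takes the label iv.

iv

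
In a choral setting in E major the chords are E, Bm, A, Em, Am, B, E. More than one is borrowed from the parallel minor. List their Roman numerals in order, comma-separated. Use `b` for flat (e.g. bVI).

The diatonic triads in E major are E, F#m, G#m, A, B, C#m, D#dim. E, A and B are all diatonic. Bm (B–D–F#) doesn't fit — on degree 5 E major would have B (V). Bm is the degree-5 chord of E minor, so it is the borrowed v. Em (E–G–B) doesn't fit — on degree 1 E major would have E (I). Em is the degree-1 chord of E minor, so it is the borrowed i. Am (A–C–E) doesn't fit — on degree 4 E major would have A (IV). Am is the degree-4 chord of E minor, so it is the borrowed iv.

v, i, iv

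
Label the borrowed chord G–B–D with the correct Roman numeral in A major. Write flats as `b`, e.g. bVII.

The root G is the lowered 7th scale degree — diatonically A major has G# there. G–B–D is a major chord — the form found in A minor, not the diatonic vii° (G#dim). Borrowed into A major it is written bVII.

bVII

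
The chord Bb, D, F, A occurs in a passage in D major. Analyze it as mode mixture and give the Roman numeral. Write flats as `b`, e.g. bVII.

In D major scale degree 6 is B; Bb is its lowered form, from D minor. The diatonic chord on degree 6 would be Bm (vi), but Bb–D–F–A is the major-seventh chord from D minor. As a borrowed chord it is labeled bVImaj7.

bVImaj7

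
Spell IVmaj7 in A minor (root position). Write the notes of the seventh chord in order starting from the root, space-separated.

IVmaj7 is built on scale degree 4, which is D in both A minor and its parallel. In A major the chord on D is D–F#–A–C#.

D F# A C#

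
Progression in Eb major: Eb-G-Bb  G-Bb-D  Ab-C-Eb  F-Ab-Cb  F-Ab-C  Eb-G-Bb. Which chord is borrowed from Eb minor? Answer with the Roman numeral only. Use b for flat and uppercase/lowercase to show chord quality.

ii°

Eb major has the diatonic set Eb, Fm, Gm, Ab, Bb, Cm, Ddim. Of the given chords, Eb–G–Bb = Eb, G–Bb–D = Gm, Ab–C–Eb = Ab and F–Ab–C = Fm are diatonic. But F–Ab–Cb is foreign: the diatonic ii on degree 2 is Fm, whereas Fdim comes from Eb minor. It is labeled ii°.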